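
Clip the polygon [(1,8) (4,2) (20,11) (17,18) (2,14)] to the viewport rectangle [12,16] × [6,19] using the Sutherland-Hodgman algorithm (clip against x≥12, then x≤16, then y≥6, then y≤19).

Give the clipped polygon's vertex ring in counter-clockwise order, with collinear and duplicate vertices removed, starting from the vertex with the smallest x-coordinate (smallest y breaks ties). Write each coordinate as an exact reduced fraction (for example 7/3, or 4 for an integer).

Clipped polygon: [(12,13/2) (16,35/4) (16,266/15) (12,50/3)]

1. After x ≥ 12: [(12,13/2) (20,11) (17,18) (12,50/3)]
2. After x ≤ 16: [(12,13/2) (16,35/4) (16,266/15) (12,50/3)]
3. After y ≥ 6: [(12,13/2) (16,35/4) (16,266/15) (12,50/3)]
4. After y ≤ 19: [(12,13/2) (16,35/4) (16,266/15) (12,50/3)]
5. Canonical ring: [(12,13/2) (16,35/4) (16,266/15) (12,50/3)]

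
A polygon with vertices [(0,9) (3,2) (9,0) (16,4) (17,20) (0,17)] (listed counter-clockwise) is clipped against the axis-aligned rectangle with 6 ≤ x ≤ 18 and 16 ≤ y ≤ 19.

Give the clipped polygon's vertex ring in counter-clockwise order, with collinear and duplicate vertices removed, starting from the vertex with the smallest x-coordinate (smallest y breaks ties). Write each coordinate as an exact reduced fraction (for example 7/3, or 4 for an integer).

1. After x ≥ 6: [(6,1) (9,0) (16,4) (17,20) (6,307/17)]
2. After x ≤ 18: [(6,1) (9,0) (16,4) (17,20) (6,307/17)]
3. After y ≥ 16: [(6,16) (67/4,16) (17,20) (6,307/17)]
4. After y ≤ 19: [(6,16) (67/4,16) (271/16,19) (34/3,19) (6,307/17)]
5. Canonical ring: [(6,16) (67/4,16) (271/16,19) (34/3,19) (6,307/17)]

Clipped polygon: [(6,16) (67/4,16) (271/16,19) (34/3,19) (6,307/17)]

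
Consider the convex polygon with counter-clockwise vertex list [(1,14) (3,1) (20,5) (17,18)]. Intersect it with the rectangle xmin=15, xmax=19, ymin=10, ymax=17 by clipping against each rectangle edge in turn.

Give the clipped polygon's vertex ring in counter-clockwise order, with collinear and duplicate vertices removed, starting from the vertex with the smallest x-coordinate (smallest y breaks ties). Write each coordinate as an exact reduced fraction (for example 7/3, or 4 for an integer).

1. After x ≥ 15: [(15,35/2) (15,65/17) (20,5) (17,18)]
2. After x ≤ 19: [(15,35/2) (15,65/17) (19,81/17) (19,28/3) (17,18)]
3. After y ≥ 10: [(15,35/2) (15,10) (245/13,10) (17,18)]
4. After y ≤ 17: [(15,17) (15,10) (245/13,10) (224/13,17)]
5. Canonical ring: [(15,10) (245/13,10) (224/13,17) (15,17)]

Clipped polygon: [(15,10) (245/13,10) (224/13,17) (15,17)]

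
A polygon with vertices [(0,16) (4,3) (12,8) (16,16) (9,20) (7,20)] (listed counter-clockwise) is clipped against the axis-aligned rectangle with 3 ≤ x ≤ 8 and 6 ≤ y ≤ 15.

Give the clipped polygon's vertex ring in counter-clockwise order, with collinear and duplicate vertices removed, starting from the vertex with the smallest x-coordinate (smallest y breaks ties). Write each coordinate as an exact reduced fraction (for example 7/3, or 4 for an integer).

Clipped polygon: [(3,25/4) (40/13,6) (8,6) (8,15) (3,15)]

1. After x ≥ 3: [(3,124/7) (3,25/4) (4,3) (12,8) (16,16) (9,20) (7,20)]
2. After x ≤ 8: [(3,124/7) (3,25/4) (4,3) (8,11/2) (8,20) (7,20)]
3. After y ≥ 6: [(3,124/7) (3,25/4) (40/13,6) (8,6) (8,20) (7,20)]
4. After y ≤ 15: [(3,15) (3,25/4) (40/13,6) (8,6) (8,15)]
5. Canonical ring: [(3,25/4) (40/13,6) (8,6) (8,15) (3,15)]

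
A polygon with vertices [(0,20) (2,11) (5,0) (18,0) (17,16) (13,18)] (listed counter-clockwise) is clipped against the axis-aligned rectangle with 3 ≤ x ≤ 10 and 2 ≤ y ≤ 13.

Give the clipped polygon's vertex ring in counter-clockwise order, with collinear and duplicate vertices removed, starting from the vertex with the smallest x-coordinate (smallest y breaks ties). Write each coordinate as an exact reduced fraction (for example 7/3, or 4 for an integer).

Clipped polygon: [(3,22/3) (49/11,2) (10,2) (10,13) (3,13)]

1. After x ≥ 3: [(3,254/13) (3,22/3) (5,0) (18,0) (17,16) (13,18)]
2. After x ≤ 10: [(10,240/13) (3,254/13) (3,22/3) (5,0) (10,0)]
3. After y ≥ 2: [(10,2) (10,240/13) (3,254/13) (3,22/3) (49/11,2)]
4. After y ≤ 13: [(10,2) (10,13) (3,13) (3,22/3) (49/11,2)]
5. Canonical ring: [(3,22/3) (49/11,2) (10,2) (10,13) (3,13)]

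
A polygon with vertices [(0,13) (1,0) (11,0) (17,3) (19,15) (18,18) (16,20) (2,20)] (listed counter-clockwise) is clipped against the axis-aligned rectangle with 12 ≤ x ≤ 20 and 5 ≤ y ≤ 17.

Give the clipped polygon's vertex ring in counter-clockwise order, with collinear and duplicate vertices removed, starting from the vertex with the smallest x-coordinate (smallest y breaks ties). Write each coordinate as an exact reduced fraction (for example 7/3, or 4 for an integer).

Clipped polygon: [(12,5) (52/3,5) (19,15) (55/3,17) (12,17)]

1. After x ≥ 12: [(12,1/2) (17,3) (19,15) (18,18) (16,20) (12,20)]
2. After x ≤ 20: [(12,1/2) (17,3) (19,15) (18,18) (16,20) (12,20)]
3. After y ≥ 5: [(12,5) (52/3,5) (19,15) (18,18) (16,20) (12,20)]
4. After y ≤ 17: [(12,17) (12,5) (52/3,5) (19,15) (55/3,17)]
5. Canonical ring: [(12,5) (52/3,5) (19,15) (55/3,17) (12,17)]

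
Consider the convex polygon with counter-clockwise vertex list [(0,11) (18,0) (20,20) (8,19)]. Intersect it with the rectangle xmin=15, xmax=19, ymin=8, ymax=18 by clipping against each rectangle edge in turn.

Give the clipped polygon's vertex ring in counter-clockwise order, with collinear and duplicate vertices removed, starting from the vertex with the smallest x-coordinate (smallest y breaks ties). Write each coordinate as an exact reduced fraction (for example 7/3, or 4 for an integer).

Clipped polygon: [(15,8) (94/5,8) (19,10) (19,18) (15,18)]

1. After x ≥ 15: [(15,11/6) (18,0) (20,20) (15,235/12)]
2. After x ≤ 19: [(15,11/6) (18,0) (19,10) (19,239/12) (15,235/12)]
3. After y ≥ 8: [(15,8) (94/5,8) (19,10) (19,239/12) (15,235/12)]
4. After y ≤ 18: [(15,18) (15,8) (94/5,8) (19,10) (19,18)]
5. Canonical ring: [(15,8) (94/5,8) (19,10) (19,18) (15,18)]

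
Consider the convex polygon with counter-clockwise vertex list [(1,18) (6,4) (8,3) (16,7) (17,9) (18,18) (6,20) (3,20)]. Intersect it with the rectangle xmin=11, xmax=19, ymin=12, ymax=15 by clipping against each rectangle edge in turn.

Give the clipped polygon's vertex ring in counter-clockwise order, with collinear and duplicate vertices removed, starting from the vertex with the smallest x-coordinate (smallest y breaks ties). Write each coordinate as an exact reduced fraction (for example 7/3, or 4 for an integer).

1. After x ≥ 11: [(11,9/2) (16,7) (17,9) (18,18) (11,115/6)]
2. After x ≤ 19: [(11,9/2) (16,7) (17,9) (18,18) (11,115/6)]
3. After y ≥ 12: [(11,12) (52/3,12) (18,18) (11,115/6)]
4. After y ≤ 15: [(11,15) (11,12) (52/3,12) (53/3,15)]
5. Canonical ring: [(11,12) (52/3,12) (53/3,15) (11,15)]

Clipped polygon: [(11,12) (52/3,12) (53/3,15) (11,15)]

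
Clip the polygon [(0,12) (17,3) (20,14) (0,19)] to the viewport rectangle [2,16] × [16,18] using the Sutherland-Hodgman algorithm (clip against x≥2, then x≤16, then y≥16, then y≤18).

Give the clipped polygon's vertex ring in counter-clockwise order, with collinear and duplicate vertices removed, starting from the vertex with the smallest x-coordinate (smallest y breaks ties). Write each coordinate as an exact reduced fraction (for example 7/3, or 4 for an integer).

Clipped polygon: [(2,16) (12,16) (4,18) (2,18)]

1. After x ≥ 2: [(2,186/17) (17,3) (20,14) (2,37/2)]
2. After x ≤ 16: [(2,186/17) (16,60/17) (16,15) (2,37/2)]
3. After y ≥ 16: [(2,16) (12,16) (2,37/2)]
4. After y ≤ 18: [(2,18) (2,16) (12,16) (4,18)]
5. Canonical ring: [(2,16) (12,16) (4,18) (2,18)]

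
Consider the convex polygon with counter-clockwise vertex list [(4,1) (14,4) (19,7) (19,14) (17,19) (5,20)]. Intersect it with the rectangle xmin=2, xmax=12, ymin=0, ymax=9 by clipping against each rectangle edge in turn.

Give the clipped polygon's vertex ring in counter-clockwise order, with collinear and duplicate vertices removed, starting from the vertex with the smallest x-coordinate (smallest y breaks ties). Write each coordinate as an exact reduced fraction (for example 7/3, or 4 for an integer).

1. After x ≥ 2: [(4,1) (14,4) (19,7) (19,14) (17,19) (5,20)]
2. After x ≤ 12: [(4,1) (12,17/5) (12,233/12) (5,20)]
3. After y ≥ 0: [(4,1) (12,17/5) (12,233/12) (5,20)]
4. After y ≤ 9: [(84/19,9) (4,1) (12,17/5) (12,9)]
5. Canonical ring: [(4,1) (12,17/5) (12,9) (84/19,9)]

Clipped polygon: [(4,1) (12,17/5) (12,9) (84/19,9)]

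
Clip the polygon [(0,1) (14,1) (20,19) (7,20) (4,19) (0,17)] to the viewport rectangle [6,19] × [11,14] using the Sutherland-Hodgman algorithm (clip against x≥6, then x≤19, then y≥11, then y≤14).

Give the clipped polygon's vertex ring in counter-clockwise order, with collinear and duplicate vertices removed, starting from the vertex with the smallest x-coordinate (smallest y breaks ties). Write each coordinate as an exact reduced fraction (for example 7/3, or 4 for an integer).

Clipped polygon: [(6,11) (52/3,11) (55/3,14) (6,14)]

1. After x ≥ 6: [(6,1) (14,1) (20,19) (7,20) (6,59/3)]
2. After x ≤ 19: [(6,1) (14,1) (19,16) (19,248/13) (7,20) (6,59/3)]
3. After y ≥ 11: [(6,11) (52/3,11) (19,16) (19,248/13) (7,20) (6,59/3)]
4. After y ≤ 14: [(6,14) (6,11) (52/3,11) (55/3,14)]
5. Canonical ring: [(6,11) (52/3,11) (55/3,14) (6,14)]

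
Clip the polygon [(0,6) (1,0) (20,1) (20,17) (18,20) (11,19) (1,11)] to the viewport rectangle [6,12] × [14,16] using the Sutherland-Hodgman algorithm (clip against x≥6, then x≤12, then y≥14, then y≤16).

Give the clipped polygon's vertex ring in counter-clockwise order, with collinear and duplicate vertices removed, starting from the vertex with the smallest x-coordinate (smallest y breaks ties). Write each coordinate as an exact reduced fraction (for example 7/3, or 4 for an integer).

1. After x ≥ 6: [(6,5/19) (20,1) (20,17) (18,20) (11,19) (6,15)]
2. After x ≤ 12: [(6,5/19) (12,11/19) (12,134/7) (11,19) (6,15)]
3. After y ≥ 14: [(6,14) (12,14) (12,134/7) (11,19) (6,15)]
4. After y ≤ 16: [(6,14) (12,14) (12,16) (29/4,16) (6,15)]
5. Canonical ring: [(6,14) (12,14) (12,16) (29/4,16) (6,15)]

Clipped polygon: [(6,14) (12,14) (12,16) (29/4,16) (6,15)]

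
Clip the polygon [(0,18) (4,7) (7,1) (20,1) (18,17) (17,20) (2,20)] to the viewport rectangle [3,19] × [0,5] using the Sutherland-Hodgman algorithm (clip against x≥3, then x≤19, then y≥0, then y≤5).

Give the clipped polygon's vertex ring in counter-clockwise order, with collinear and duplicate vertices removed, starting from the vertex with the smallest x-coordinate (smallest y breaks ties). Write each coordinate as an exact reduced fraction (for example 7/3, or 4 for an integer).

Clipped polygon: [(5,5) (7,1) (19,1) (19,5)]

1. After x ≥ 3: [(3,39/4) (4,7) (7,1) (20,1) (18,17) (17,20) (3,20)]
2. After x ≤ 19: [(3,39/4) (4,7) (7,1) (19,1) (19,9) (18,17) (17,20) (3,20)]
3. After y ≥ 0: [(3,39/4) (4,7) (7,1) (19,1) (19,9) (18,17) (17,20) (3,20)]
4. After y ≤ 5: [(5,5) (7,1) (19,1) (19,5)]
5. Canonical ring: [(5,5) (7,1) (19,1) (19,5)]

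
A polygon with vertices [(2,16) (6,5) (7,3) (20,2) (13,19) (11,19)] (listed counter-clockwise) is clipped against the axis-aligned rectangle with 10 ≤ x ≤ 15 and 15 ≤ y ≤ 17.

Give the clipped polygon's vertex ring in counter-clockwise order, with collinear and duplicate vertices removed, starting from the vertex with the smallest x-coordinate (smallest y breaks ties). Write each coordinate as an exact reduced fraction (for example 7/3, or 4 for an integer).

Clipped polygon: [(10,15) (249/17,15) (235/17,17) (10,17)]

1. After x ≥ 10: [(10,56/3) (10,36/13) (20,2) (13,19) (11,19)]
2. After x ≤ 15: [(10,56/3) (10,36/13) (15,31/13) (15,99/7) (13,19) (11,19)]
3. After y ≥ 15: [(10,56/3) (10,15) (249/17,15) (13,19) (11,19)]
4. After y ≤ 17: [(10,17) (10,15) (249/17,15) (235/17,17)]
5. Canonical ring: [(10,15) (249/17,15) (235/17,17) (10,17)]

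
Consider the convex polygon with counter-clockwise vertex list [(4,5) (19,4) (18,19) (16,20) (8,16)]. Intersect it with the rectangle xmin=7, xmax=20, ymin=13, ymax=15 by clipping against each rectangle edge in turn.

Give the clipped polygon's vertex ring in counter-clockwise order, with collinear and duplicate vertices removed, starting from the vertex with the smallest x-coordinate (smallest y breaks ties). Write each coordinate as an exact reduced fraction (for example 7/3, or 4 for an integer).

1. After x ≥ 7: [(7,53/4) (7,24/5) (19,4) (18,19) (16,20) (8,16)]
2. After x ≤ 20: [(7,53/4) (7,24/5) (19,4) (18,19) (16,20) (8,16)]
3. After y ≥ 13: [(7,53/4) (7,13) (92/5,13) (18,19) (16,20) (8,16)]
4. After y ≤ 15: [(84/11,15) (7,53/4) (7,13) (92/5,13) (274/15,15)]
5. Canonical ring: [(7,13) (92/5,13) (274/15,15) (84/11,15) (7,53/4)]

Clipped polygon: [(7,13) (92/5,13) (274/15,15) (84/11,15) (7,53/4)]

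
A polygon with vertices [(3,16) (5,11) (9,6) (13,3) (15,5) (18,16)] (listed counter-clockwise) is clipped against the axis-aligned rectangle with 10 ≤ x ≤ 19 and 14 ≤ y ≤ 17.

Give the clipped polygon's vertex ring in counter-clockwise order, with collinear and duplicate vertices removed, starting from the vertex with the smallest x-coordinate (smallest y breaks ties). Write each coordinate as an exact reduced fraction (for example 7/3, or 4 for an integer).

Clipped polygon: [(10,14) (192/11,14) (18,16) (10,16)]

1. After x ≥ 10: [(10,16) (10,21/4) (13,3) (15,5) (18,16)]
2. After x ≤ 19: [(10,16) (10,21/4) (13,3) (15,5) (18,16)]
3. After y ≥ 14: [(10,16) (10,14) (192/11,14) (18,16)]
4. After y ≤ 17: [(10,16) (10,14) (192/11,14) (18,16)]
5. Canonical ring: [(10,14) (192/11,14) (18,16) (10,16)]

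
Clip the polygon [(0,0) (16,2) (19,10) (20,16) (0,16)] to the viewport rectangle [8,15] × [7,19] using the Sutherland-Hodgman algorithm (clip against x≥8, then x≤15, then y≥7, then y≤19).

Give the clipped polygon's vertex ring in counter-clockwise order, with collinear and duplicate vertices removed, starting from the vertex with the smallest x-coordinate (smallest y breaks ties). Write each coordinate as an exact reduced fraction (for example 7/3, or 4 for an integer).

1. After x ≥ 8: [(8,1) (16,2) (19,10) (20,16) (8,16)]
2. After x ≤ 15: [(8,1) (15,15/8) (15,16) (8,16)]
3. After y ≥ 7: [(8,7) (15,7) (15,16) (8,16)]
4. After y ≤ 19: [(8,7) (15,7) (15,16) (8,16)]
5. Canonical ring: [(8,7) (15,7) (15,16) (8,16)]

Clipped polygon: [(8,7) (15,7) (15,16) (8,16)]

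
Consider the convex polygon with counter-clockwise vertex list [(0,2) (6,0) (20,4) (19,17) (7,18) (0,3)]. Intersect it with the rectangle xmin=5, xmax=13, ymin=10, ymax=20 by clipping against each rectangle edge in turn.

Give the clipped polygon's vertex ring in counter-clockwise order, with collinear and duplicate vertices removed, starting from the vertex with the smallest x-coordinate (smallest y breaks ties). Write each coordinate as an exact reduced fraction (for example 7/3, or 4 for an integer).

Clipped polygon: [(5,10) (13,10) (13,35/2) (7,18) (5,96/7)]

1. After x ≥ 5: [(5,1/3) (6,0) (20,4) (19,17) (7,18) (5,96/7)]
2. After x ≤ 13: [(5,1/3) (6,0) (13,2) (13,35/2) (7,18) (5,96/7)]
3. After y ≥ 10: [(5,10) (13,10) (13,35/2) (7,18) (5,96/7)]
4. After y ≤ 20: [(5,10) (13,10) (13,35/2) (7,18) (5,96/7)]
5. Canonical ring: [(5,10) (13,10) (13,35/2) (7,18) (5,96/7)]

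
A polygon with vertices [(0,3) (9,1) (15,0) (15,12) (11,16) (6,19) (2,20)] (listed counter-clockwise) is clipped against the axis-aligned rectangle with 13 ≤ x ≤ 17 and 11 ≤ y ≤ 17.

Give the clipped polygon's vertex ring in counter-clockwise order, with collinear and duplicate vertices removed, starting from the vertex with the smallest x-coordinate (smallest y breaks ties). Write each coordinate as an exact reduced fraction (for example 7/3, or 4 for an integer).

1. After x ≥ 13: [(13,1/3) (15,0) (15,12) (13,14)]
2. After x ≤ 17: [(13,1/3) (15,0) (15,12) (13,14)]
3. After y ≥ 11: [(13,11) (15,11) (15,12) (13,14)]
4. After y ≤ 17: [(13,11) (15,11) (15,12) (13,14)]
5. Canonical ring: [(13,11) (15,11) (15,12) (13,14)]

Clipped polygon: [(13,11) (15,11) (15,12) (13,14)]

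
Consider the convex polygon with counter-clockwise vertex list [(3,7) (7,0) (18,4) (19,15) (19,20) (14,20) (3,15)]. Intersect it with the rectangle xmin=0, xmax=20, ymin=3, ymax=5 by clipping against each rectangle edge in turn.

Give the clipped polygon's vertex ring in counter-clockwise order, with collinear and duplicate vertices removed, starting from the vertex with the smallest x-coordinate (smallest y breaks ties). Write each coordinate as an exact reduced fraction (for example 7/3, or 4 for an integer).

1. After x ≥ 0: [(3,7) (7,0) (18,4) (19,15) (19,20) (14,20) (3,15)]
2. After x ≤ 20: [(3,7) (7,0) (18,4) (19,15) (19,20) (14,20) (3,15)]
3. After y ≥ 3: [(3,7) (37/7,3) (61/4,3) (18,4) (19,15) (19,20) (14,20) (3,15)]
4. After y ≤ 5: [(29/7,5) (37/7,3) (61/4,3) (18,4) (199/11,5)]
5. Canonical ring: [(29/7,5) (37/7,3) (61/4,3) (18,4) (199/11,5)]

Clipped polygon: [(29/7,5) (37/7,3) (61/4,3) (18,4) (199/11,5)]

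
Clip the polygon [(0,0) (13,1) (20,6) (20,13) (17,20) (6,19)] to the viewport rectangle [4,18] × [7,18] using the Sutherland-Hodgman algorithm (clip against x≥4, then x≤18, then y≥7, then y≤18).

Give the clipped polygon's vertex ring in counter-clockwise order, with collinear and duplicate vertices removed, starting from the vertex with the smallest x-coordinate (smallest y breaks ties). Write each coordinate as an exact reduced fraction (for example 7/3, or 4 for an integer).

Clipped polygon: [(4,7) (18,7) (18,53/3) (125/7,18) (108/19,18) (4,38/3)]

1. After x ≥ 4: [(4,38/3) (4,4/13) (13,1) (20,6) (20,13) (17,20) (6,19)]
2. After x ≤ 18: [(4,38/3) (4,4/13) (13,1) (18,32/7) (18,53/3) (17,20) (6,19)]
3. After y ≥ 7: [(4,38/3) (4,7) (18,7) (18,53/3) (17,20) (6,19)]
4. After y ≤ 18: [(108/19,18) (4,38/3) (4,7) (18,7) (18,53/3) (125/7,18)]
5. Canonical ring: [(4,7) (18,7) (18,53/3) (125/7,18) (108/19,18) (4,38/3)]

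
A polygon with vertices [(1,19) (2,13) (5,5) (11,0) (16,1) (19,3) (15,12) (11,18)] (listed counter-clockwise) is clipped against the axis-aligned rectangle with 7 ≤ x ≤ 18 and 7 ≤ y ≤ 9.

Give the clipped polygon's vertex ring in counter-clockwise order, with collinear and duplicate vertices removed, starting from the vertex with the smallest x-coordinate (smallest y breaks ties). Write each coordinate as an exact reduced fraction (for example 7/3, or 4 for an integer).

1. After x ≥ 7: [(7,92/5) (7,10/3) (11,0) (16,1) (19,3) (15,12) (11,18)]
2. After x ≤ 18: [(7,92/5) (7,10/3) (11,0) (16,1) (18,7/3) (18,21/4) (15,12) (11,18)]
3. After y ≥ 7: [(7,92/5) (7,7) (155/9,7) (15,12) (11,18)]
4. After y ≤ 9: [(7,9) (7,7) (155/9,7) (49/3,9)]
5. Canonical ring: [(7,7) (155/9,7) (49/3,9) (7,9)]

Clipped polygon: [(7,7) (155/9,7) (49/3,9) (7,9)]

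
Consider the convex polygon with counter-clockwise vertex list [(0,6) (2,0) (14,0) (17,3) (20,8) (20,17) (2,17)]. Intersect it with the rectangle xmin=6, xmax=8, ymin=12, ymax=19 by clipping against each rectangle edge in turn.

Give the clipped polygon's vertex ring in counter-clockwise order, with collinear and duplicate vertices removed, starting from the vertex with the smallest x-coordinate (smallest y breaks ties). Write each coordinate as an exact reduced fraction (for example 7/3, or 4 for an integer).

1. After x ≥ 6: [(6,0) (14,0) (17,3) (20,8) (20,17) (6,17)]
2. After x ≤ 8: [(6,0) (8,0) (8,17) (6,17)]
3. After y ≥ 12: [(6,12) (8,12) (8,17) (6,17)]
4. After y ≤ 19: [(6,12) (8,12) (8,17) (6,17)]
5. Canonical ring: [(6,12) (8,12) (8,17) (6,17)]

Clipped polygon: [(6,12) (8,12) (8,17) (6,17)]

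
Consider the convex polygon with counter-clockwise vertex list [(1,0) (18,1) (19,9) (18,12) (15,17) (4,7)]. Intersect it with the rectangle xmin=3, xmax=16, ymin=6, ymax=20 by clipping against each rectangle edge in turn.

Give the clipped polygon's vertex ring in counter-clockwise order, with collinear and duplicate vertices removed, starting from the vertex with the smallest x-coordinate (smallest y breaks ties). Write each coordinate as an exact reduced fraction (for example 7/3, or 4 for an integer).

1. After x ≥ 3: [(3,14/3) (3,2/17) (18,1) (19,9) (18,12) (15,17) (4,7)]
2. After x ≤ 16: [(3,14/3) (3,2/17) (16,15/17) (16,46/3) (15,17) (4,7)]
3. After y ≥ 6: [(25/7,6) (16,6) (16,46/3) (15,17) (4,7)]
4. After y ≤ 20: [(25/7,6) (16,6) (16,46/3) (15,17) (4,7)]
5. Canonical ring: [(25/7,6) (16,6) (16,46/3) (15,17) (4,7)]

Clipped polygon: [(25/7,6) (16,6) (16,46/3) (15,17) (4,7)]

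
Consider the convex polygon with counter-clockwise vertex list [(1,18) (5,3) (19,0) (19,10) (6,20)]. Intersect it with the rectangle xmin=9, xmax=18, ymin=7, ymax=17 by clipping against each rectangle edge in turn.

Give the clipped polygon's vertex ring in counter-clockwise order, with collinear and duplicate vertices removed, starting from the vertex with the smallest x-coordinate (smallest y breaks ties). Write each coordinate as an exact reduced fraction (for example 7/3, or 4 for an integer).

Clipped polygon: [(9,7) (18,7) (18,140/13) (99/10,17) (9,17)]

1. After x ≥ 9: [(9,15/7) (19,0) (19,10) (9,230/13)]
2. After x ≤ 18: [(9,15/7) (18,3/14) (18,140/13) (9,230/13)]
3. After y ≥ 7: [(9,7) (18,7) (18,140/13) (9,230/13)]
4. After y ≤ 17: [(9,17) (9,7) (18,7) (18,140/13) (99/10,17)]
5. Canonical ring: [(9,7) (18,7) (18,140/13) (99/10,17) (9,17)]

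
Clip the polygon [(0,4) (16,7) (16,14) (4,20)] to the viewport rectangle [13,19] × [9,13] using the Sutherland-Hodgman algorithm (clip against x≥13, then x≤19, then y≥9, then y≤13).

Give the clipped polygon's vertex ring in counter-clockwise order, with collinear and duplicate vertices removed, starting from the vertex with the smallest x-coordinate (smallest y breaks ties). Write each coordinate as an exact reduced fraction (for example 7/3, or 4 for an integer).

1. After x ≥ 13: [(13,103/16) (16,7) (16,14) (13,31/2)]
2. After x ≤ 19: [(13,103/16) (16,7) (16,14) (13,31/2)]
3. After y ≥ 9: [(13,9) (16,9) (16,14) (13,31/2)]
4. After y ≤ 13: [(13,13) (13,9) (16,9) (16,13)]
5. Canonical ring: [(13,9) (16,9) (16,13) (13,13)]

Clipped polygon: [(13,9) (16,9) (16,13) (13,13)]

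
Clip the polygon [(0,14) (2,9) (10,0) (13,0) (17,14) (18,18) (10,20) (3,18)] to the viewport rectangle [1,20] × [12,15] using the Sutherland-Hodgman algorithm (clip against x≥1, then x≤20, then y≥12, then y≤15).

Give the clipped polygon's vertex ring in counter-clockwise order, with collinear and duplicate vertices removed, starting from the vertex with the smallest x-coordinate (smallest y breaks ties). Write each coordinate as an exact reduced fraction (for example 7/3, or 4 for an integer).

Clipped polygon: [(1,12) (115/7,12) (17,14) (69/4,15) (1,15)]

1. After x ≥ 1: [(1,46/3) (1,23/2) (2,9) (10,0) (13,0) (17,14) (18,18) (10,20) (3,18)]
2. After x ≤ 20: [(1,46/3) (1,23/2) (2,9) (10,0) (13,0) (17,14) (18,18) (10,20) (3,18)]
3. After y ≥ 12: [(1,46/3) (1,12) (115/7,12) (17,14) (18,18) (10,20) (3,18)]
4. After y ≤ 15: [(1,15) (1,12) (115/7,12) (17,14) (69/4,15)]
5. Canonical ring: [(1,12) (115/7,12) (17,14) (69/4,15) (1,15)]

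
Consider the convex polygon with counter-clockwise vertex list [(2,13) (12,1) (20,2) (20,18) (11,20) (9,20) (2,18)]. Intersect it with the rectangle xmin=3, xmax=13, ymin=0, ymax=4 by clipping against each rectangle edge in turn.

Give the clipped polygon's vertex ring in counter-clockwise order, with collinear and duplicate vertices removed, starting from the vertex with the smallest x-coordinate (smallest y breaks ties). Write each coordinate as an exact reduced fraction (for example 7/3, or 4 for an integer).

Clipped polygon: [(19/2,4) (12,1) (13,9/8) (13,4)]

1. After x ≥ 3: [(3,59/5) (12,1) (20,2) (20,18) (11,20) (9,20) (3,128/7)]
2. After x ≤ 13: [(3,59/5) (12,1) (13,9/8) (13,176/9) (11,20) (9,20) (3,128/7)]
3. After y ≥ 0: [(3,59/5) (12,1) (13,9/8) (13,176/9) (11,20) (9,20) (3,128/7)]
4. After y ≤ 4: [(19/2,4) (12,1) (13,9/8) (13,4)]
5. Canonical ring: [(19/2,4) (12,1) (13,9/8) (13,4)]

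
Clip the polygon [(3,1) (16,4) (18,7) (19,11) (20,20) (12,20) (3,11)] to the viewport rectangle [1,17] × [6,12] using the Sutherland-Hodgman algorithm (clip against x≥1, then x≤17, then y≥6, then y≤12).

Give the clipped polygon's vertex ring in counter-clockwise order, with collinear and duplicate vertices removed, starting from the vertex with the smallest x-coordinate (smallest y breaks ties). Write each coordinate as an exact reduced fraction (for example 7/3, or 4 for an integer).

1. After x ≥ 1: [(3,1) (16,4) (18,7) (19,11) (20,20) (12,20) (3,11)]
2. After x ≤ 17: [(3,1) (16,4) (17,11/2) (17,20) (12,20) (3,11)]
3. After y ≥ 6: [(3,6) (17,6) (17,20) (12,20) (3,11)]
4. After y ≤ 12: [(3,6) (17,6) (17,12) (4,12) (3,11)]
5. Canonical ring: [(3,6) (17,6) (17,12) (4,12) (3,11)]

Clipped polygon: [(3,6) (17,6) (17,12) (4,12) (3,11)]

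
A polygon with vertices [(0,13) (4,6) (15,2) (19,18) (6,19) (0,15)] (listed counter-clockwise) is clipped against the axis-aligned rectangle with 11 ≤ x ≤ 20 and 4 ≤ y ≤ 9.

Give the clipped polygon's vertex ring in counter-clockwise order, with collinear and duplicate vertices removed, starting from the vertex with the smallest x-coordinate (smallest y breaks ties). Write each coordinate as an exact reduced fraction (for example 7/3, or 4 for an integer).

1. After x ≥ 11: [(11,38/11) (15,2) (19,18) (11,242/13)]
2. After x ≤ 20: [(11,38/11) (15,2) (19,18) (11,242/13)]
3. After y ≥ 4: [(11,4) (31/2,4) (19,18) (11,242/13)]
4. After y ≤ 9: [(11,9) (11,4) (31/2,4) (67/4,9)]
5. Canonical ring: [(11,4) (31/2,4) (67/4,9) (11,9)]

Clipped polygon: [(11,4) (31/2,4) (67/4,9) (11,9)]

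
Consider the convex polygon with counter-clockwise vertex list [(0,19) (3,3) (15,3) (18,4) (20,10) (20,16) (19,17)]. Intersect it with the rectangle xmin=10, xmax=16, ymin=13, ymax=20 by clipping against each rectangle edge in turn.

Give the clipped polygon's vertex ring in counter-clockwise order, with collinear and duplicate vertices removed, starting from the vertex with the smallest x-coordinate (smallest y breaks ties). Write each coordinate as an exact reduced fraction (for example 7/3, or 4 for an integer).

Clipped polygon: [(10,13) (16,13) (16,329/19) (10,341/19)]

1. After x ≥ 10: [(10,341/19) (10,3) (15,3) (18,4) (20,10) (20,16) (19,17)]
2. After x ≤ 16: [(16,329/19) (10,341/19) (10,3) (15,3) (16,10/3)]
3. After y ≥ 13: [(16,13) (16,329/19) (10,341/19) (10,13)]
4. After y ≤ 20: [(16,13) (16,329/19) (10,341/19) (10,13)]
5. Canonical ring: [(10,13) (16,13) (16,329/19) (10,341/19)]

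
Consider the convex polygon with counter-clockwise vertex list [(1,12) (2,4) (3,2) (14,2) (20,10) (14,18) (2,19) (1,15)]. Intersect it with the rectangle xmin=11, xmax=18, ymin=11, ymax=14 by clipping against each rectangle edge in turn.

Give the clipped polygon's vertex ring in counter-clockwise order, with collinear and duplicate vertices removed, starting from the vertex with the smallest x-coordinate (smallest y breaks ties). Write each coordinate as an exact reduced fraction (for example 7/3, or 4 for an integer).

Clipped polygon: [(11,11) (18,11) (18,38/3) (17,14) (11,14)]

1. After x ≥ 11: [(11,2) (14,2) (20,10) (14,18) (11,73/4)]
2. After x ≤ 18: [(11,2) (14,2) (18,22/3) (18,38/3) (14,18) (11,73/4)]
3. After y ≥ 11: [(11,11) (18,11) (18,38/3) (14,18) (11,73/4)]
4. After y ≤ 14: [(11,14) (11,11) (18,11) (18,38/3) (17,14)]
5. Canonical ring: [(11,11) (18,11) (18,38/3) (17,14) (11,14)]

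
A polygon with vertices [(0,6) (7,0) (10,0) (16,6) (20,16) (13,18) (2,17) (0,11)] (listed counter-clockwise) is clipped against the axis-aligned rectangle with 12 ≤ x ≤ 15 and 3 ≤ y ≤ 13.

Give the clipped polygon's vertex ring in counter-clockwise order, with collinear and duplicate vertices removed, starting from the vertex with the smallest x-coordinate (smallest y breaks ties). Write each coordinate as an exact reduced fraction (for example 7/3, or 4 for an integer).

Clipped polygon: [(12,3) (13,3) (15,5) (15,13) (12,13)]

1. After x ≥ 12: [(12,2) (16,6) (20,16) (13,18) (12,197/11)]
2. After x ≤ 15: [(12,2) (15,5) (15,122/7) (13,18) (12,197/11)]
3. After y ≥ 3: [(12,3) (13,3) (15,5) (15,122/7) (13,18) (12,197/11)]
4. After y ≤ 13: [(12,13) (12,3) (13,3) (15,5) (15,13)]
5. Canonical ring: [(12,3) (13,3) (15,5) (15,13) (12,13)]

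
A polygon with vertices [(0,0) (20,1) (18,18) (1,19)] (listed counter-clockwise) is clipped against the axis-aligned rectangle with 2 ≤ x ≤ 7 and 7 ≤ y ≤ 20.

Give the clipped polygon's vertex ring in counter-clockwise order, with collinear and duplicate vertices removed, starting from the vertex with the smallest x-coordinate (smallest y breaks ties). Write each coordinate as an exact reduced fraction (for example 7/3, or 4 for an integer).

1. After x ≥ 2: [(2,1/10) (20,1) (18,18) (2,322/17)]
2. After x ≤ 7: [(2,1/10) (7,7/20) (7,317/17) (2,322/17)]
3. After y ≥ 7: [(2,7) (7,7) (7,317/17) (2,322/17)]
4. After y ≤ 20: [(2,7) (7,7) (7,317/17) (2,322/17)]
5. Canonical ring: [(2,7) (7,7) (7,317/17) (2,322/17)]

Clipped polygon: [(2,7) (7,7) (7,317/17) (2,322/17)]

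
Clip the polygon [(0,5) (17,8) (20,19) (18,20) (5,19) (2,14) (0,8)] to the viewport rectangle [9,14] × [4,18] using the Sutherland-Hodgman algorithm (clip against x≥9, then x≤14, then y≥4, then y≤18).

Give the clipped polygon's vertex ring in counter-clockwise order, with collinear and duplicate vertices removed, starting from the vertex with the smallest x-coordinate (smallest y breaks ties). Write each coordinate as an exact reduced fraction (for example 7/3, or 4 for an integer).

Clipped polygon: [(9,112/17) (14,127/17) (14,18) (9,18)]

1. After x ≥ 9: [(9,112/17) (17,8) (20,19) (18,20) (9,251/13)]
2. After x ≤ 14: [(9,112/17) (14,127/17) (14,256/13) (9,251/13)]
3. After y ≥ 4: [(9,112/17) (14,127/17) (14,256/13) (9,251/13)]
4. After y ≤ 18: [(9,18) (9,112/17) (14,127/17) (14,18)]
5. Canonical ring: [(9,112/17) (14,127/17) (14,18) (9,18)]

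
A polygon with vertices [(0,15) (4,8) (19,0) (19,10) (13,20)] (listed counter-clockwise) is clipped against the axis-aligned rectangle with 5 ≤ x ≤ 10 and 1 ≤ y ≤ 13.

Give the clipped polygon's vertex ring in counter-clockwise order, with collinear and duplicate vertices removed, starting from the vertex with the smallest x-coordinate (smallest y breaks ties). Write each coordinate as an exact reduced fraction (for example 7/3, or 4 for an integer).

Clipped polygon: [(5,112/15) (10,24/5) (10,13) (5,13)]

1. After x ≥ 5: [(5,220/13) (5,112/15) (19,0) (19,10) (13,20)]
2. After x ≤ 10: [(10,245/13) (5,220/13) (5,112/15) (10,24/5)]
3. After y ≥ 1: [(10,245/13) (5,220/13) (5,112/15) (10,24/5)]
4. After y ≤ 13: [(10,13) (5,13) (5,112/15) (10,24/5)]
5. Canonical ring: [(5,112/15) (10,24/5) (10,13) (5,13)]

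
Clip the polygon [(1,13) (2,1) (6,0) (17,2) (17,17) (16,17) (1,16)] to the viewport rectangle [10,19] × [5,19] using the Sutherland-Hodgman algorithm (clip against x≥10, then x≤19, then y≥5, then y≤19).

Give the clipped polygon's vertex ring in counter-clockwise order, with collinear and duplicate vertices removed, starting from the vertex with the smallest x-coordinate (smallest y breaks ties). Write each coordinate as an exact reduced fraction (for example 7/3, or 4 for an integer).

Clipped polygon: [(10,5) (17,5) (17,17) (16,17) (10,83/5)]

1. After x ≥ 10: [(10,8/11) (17,2) (17,17) (16,17) (10,83/5)]
2. After x ≤ 19: [(10,8/11) (17,2) (17,17) (16,17) (10,83/5)]
3. After y ≥ 5: [(10,5) (17,5) (17,17) (16,17) (10,83/5)]
4. After y ≤ 19: [(10,5) (17,5) (17,17) (16,17) (10,83/5)]
5. Canonical ring: [(10,5) (17,5) (17,17) (16,17) (10,83/5)]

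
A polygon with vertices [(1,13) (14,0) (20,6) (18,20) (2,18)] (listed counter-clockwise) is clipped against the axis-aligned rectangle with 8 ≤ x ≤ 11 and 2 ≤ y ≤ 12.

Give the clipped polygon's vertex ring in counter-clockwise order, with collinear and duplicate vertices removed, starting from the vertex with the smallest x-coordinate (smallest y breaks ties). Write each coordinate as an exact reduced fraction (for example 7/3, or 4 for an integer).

1. After x ≥ 8: [(8,6) (14,0) (20,6) (18,20) (8,75/4)]
2. After x ≤ 11: [(8,6) (11,3) (11,153/8) (8,75/4)]
3. After y ≥ 2: [(8,6) (11,3) (11,153/8) (8,75/4)]
4. After y ≤ 12: [(8,12) (8,6) (11,3) (11,12)]
5. Canonical ring: [(8,6) (11,3) (11,12) (8,12)]

Clipped polygon: [(8,6) (11,3) (11,12) (8,12)]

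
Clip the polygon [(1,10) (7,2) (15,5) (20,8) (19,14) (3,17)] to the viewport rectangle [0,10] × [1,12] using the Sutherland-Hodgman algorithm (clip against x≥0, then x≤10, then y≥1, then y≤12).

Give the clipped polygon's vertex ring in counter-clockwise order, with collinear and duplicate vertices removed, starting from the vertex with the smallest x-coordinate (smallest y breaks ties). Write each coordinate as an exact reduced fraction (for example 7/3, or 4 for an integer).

Clipped polygon: [(1,10) (7,2) (10,25/8) (10,12) (11/7,12)]

1. After x ≥ 0: [(1,10) (7,2) (15,5) (20,8) (19,14) (3,17)]
2. After x ≤ 10: [(1,10) (7,2) (10,25/8) (10,251/16) (3,17)]
3. After y ≥ 1: [(1,10) (7,2) (10,25/8) (10,251/16) (3,17)]
4. After y ≤ 12: [(11/7,12) (1,10) (7,2) (10,25/8) (10,12)]
5. Canonical ring: [(1,10) (7,2) (10,25/8) (10,12) (11/7,12)]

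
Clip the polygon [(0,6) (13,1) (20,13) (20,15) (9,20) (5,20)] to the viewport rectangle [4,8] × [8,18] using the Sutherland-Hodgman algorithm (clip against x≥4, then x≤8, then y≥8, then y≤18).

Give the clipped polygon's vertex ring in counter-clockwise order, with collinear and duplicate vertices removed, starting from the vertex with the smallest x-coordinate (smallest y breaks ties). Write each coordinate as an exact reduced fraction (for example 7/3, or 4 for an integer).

1. After x ≥ 4: [(4,86/5) (4,58/13) (13,1) (20,13) (20,15) (9,20) (5,20)]
2. After x ≤ 8: [(4,86/5) (4,58/13) (8,38/13) (8,20) (5,20)]
3. After y ≥ 8: [(4,86/5) (4,8) (8,8) (8,20) (5,20)]
4. After y ≤ 18: [(30/7,18) (4,86/5) (4,8) (8,8) (8,18)]
5. Canonical ring: [(4,8) (8,8) (8,18) (30/7,18) (4,86/5)]

Clipped polygon: [(4,8) (8,8) (8,18) (30/7,18) (4,86/5)]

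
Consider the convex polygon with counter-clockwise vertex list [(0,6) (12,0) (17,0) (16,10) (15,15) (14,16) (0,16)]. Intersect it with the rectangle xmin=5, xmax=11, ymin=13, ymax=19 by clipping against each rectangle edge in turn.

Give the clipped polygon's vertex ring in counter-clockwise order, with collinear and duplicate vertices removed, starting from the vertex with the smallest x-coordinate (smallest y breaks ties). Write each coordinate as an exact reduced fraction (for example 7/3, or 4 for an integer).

Clipped polygon: [(5,13) (11,13) (11,16) (5,16)]

1. After x ≥ 5: [(5,7/2) (12,0) (17,0) (16,10) (15,15) (14,16) (5,16)]
2. After x ≤ 11: [(5,7/2) (11,1/2) (11,16) (5,16)]
3. After y ≥ 13: [(5,13) (11,13) (11,16) (5,16)]
4. After y ≤ 19: [(5,13) (11,13) (11,16) (5,16)]
5. Canonical ring: [(5,13) (11,13) (11,16) (5,16)]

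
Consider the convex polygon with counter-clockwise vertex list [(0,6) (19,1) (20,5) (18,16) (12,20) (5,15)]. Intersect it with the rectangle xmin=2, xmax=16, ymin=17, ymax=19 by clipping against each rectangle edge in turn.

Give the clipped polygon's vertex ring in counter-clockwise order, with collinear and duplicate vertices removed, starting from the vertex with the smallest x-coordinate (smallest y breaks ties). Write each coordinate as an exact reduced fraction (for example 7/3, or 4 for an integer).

1. After x ≥ 2: [(2,48/5) (2,104/19) (19,1) (20,5) (18,16) (12,20) (5,15)]
2. After x ≤ 16: [(2,48/5) (2,104/19) (16,34/19) (16,52/3) (12,20) (5,15)]
3. After y ≥ 17: [(16,17) (16,52/3) (12,20) (39/5,17)]
4. After y ≤ 19: [(16,17) (16,52/3) (27/2,19) (53/5,19) (39/5,17)]
5. Canonical ring: [(39/5,17) (16,17) (16,52/3) (27/2,19) (53/5,19)]

Clipped polygon: [(39/5,17) (16,17) (16,52/3) (27/2,19) (53/5,19)]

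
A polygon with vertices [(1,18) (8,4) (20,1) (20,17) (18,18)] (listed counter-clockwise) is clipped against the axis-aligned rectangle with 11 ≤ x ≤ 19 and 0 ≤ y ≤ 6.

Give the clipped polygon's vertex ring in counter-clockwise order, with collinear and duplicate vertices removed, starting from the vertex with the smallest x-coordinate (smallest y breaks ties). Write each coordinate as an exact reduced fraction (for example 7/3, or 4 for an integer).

Clipped polygon: [(11,13/4) (19,5/4) (19,6) (11,6)]

1. After x ≥ 11: [(11,18) (11,13/4) (20,1) (20,17) (18,18)]
2. After x ≤ 19: [(11,18) (11,13/4) (19,5/4) (19,35/2) (18,18)]
3. After y ≥ 0: [(11,18) (11,13/4) (19,5/4) (19,35/2) (18,18)]
4. After y ≤ 6: [(11,6) (11,13/4) (19,5/4) (19,6)]
5. Canonical ring: [(11,13/4) (19,5/4) (19,6) (11,6)]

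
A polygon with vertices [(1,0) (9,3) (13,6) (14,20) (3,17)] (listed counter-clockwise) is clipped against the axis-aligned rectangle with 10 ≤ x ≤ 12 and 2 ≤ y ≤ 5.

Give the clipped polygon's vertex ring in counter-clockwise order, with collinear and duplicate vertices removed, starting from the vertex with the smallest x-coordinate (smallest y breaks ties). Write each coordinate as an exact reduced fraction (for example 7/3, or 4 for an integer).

Clipped polygon: [(10,15/4) (35/3,5) (10,5)]

1. After x ≥ 10: [(10,15/4) (13,6) (14,20) (10,208/11)]
2. After x ≤ 12: [(10,15/4) (12,21/4) (12,214/11) (10,208/11)]
3. After y ≥ 2: [(10,15/4) (12,21/4) (12,214/11) (10,208/11)]
4. After y ≤ 5: [(10,5) (10,15/4) (35/3,5)]
5. Canonical ring: [(10,15/4) (35/3,5) (10,5)]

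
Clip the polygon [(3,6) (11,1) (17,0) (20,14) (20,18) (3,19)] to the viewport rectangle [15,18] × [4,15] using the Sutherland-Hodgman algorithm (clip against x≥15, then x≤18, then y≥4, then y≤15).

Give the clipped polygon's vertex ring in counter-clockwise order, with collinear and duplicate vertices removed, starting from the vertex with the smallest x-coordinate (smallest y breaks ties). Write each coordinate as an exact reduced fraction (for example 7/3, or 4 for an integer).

1. After x ≥ 15: [(15,1/3) (17,0) (20,14) (20,18) (15,311/17)]
2. After x ≤ 18: [(15,1/3) (17,0) (18,14/3) (18,308/17) (15,311/17)]
3. After y ≥ 4: [(15,4) (125/7,4) (18,14/3) (18,308/17) (15,311/17)]
4. After y ≤ 15: [(15,15) (15,4) (125/7,4) (18,14/3) (18,15)]
5. Canonical ring: [(15,4) (125/7,4) (18,14/3) (18,15) (15,15)]

Clipped polygon: [(15,4) (125/7,4) (18,14/3) (18,15) (15,15)]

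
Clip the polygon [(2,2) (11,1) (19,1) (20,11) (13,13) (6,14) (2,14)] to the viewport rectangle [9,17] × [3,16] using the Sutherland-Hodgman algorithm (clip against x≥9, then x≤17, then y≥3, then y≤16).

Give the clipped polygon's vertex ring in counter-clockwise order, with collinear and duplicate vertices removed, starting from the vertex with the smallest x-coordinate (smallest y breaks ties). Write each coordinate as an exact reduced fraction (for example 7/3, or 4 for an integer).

1. After x ≥ 9: [(9,11/9) (11,1) (19,1) (20,11) (13,13) (9,95/7)]
2. After x ≤ 17: [(9,11/9) (11,1) (17,1) (17,83/7) (13,13) (9,95/7)]
3. After y ≥ 3: [(9,3) (17,3) (17,83/7) (13,13) (9,95/7)]
4. After y ≤ 16: [(9,3) (17,3) (17,83/7) (13,13) (9,95/7)]
5. Canonical ring: [(9,3) (17,3) (17,83/7) (13,13) (9,95/7)]

Clipped polygon: [(9,3) (17,3) (17,83/7) (13,13) (9,95/7)]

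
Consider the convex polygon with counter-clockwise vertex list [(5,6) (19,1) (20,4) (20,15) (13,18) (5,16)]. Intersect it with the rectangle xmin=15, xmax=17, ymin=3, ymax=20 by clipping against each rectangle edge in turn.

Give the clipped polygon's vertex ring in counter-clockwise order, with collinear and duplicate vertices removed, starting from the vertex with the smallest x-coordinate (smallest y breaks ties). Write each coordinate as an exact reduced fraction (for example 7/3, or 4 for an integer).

1. After x ≥ 15: [(15,17/7) (19,1) (20,4) (20,15) (15,120/7)]
2. After x ≤ 17: [(15,17/7) (17,12/7) (17,114/7) (15,120/7)]
3. After y ≥ 3: [(15,3) (17,3) (17,114/7) (15,120/7)]
4. After y ≤ 20: [(15,3) (17,3) (17,114/7) (15,120/7)]
5. Canonical ring: [(15,3) (17,3) (17,114/7) (15,120/7)]

Clipped polygon: [(15,3) (17,3) (17,114/7) (15,120/7)]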